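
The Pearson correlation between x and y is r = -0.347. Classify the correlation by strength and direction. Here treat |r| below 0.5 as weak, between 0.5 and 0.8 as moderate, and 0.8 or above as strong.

weak negative

r = -0.347 < 0 so the relationship is negative.
|r| = 0.347, which falls in the weak range.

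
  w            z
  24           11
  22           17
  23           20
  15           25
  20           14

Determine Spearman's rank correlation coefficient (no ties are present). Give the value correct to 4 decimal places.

-0.6000

Rank w: 5, 3, 4, 1, 2
Rank z: 1, 3, 4, 5, 2
d = rank(w) − rank(z): 4, 0, 0, -4, 0; Σd² = 32
ρ = 1 − 6Σd² / [n(n²−1)] = 1 − 6×32 / (5×24) = 1 − 192/120 ≈ -0.6000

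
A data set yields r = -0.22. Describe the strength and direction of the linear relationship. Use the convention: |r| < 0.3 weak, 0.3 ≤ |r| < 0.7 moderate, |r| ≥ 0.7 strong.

r = -0.22 < 0 so the relationship is negative.
|r| = 0.22, which falls in the weak range.

weak negative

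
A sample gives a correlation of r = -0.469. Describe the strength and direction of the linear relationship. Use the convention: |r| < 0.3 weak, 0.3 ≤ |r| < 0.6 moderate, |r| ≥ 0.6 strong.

r = -0.469 < 0 so the relationship is negative.
|r| = 0.469, which falls in the moderate range.

moderate negative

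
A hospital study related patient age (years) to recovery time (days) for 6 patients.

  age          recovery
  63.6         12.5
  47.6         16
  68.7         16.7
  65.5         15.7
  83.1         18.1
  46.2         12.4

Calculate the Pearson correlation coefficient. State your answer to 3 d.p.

n = 6, Σx = 374.7, Σy = 91.4, Σx² = 24360.71, Σy² = 1419, Σxy = 5809.23
nΣxy − ΣxΣy = 34855.38 − 34247.58 = 607.8
nΣx² − (Σx)² = 146164.26 − 140400.09 = 5764.17; nΣy² − (Σy)² = 8514 − 8353.96 = 160.04
r = 607.8 / √(5764.17 × 160.04) = 607.8 / 960.4675 ≈ 0.633

0.633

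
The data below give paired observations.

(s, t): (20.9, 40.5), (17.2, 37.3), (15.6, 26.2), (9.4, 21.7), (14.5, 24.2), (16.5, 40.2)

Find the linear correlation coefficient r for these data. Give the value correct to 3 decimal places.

n = 6, Σs = 94.1, Σt = 190.1, Σs² = 1546.87, Σt² = 6390.55, Σst = 3114.91
nΣst − ΣsΣt = 18689.46 − 17888.41 = 801.05
nΣs² − (Σs)² = 9281.22 − 8854.81 = 426.41; nΣt² − (Σt)² = 38343.3 − 36138.01 = 2205.29
r = 801.05 / √(426.41 × 2205.29) = 801.05 / 969.7204 ≈ 0.826

0.826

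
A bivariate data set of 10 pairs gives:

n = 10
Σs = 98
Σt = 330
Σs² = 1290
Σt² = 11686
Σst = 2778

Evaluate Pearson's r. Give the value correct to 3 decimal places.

r = (nΣst − ΣsΣt) / √[(nΣs² − (Σs)²)(nΣt² − (Σt)²)]
Numerator: 10×2778 − 98×330 = -4560
Denominator: √[(12900 − 9604)(116860 − 108900)] = √[3296 × 7960] = 5122.1246
r = -4560 / 5122.1246 ≈ -0.890

-0.890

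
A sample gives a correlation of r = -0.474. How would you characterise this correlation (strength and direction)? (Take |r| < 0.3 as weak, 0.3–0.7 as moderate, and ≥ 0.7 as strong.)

moderate negative

r = -0.474 < 0 so the relationship is negative.
|r| = 0.474, which falls in the moderate range.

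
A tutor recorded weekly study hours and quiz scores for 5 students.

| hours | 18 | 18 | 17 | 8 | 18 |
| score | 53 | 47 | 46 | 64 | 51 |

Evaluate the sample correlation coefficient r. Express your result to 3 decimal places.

-0.887

n = 5, Σx = 79, Σy = 261, Σx² = 1325, Σy² = 13831, Σxy = 4012
nΣxy − ΣxΣy = 20060 − 20619 = -559
nΣx² − (Σx)² = 6625 − 6241 = 384; nΣy² − (Σy)² = 69155 − 68121 = 1034
r = -559 / √(384 × 1034) = -559 / 630.1238 ≈ -0.887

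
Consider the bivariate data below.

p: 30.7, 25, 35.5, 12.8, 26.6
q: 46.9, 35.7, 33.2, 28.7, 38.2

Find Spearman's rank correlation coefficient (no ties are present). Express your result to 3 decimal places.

Rank p: 4, 2, 5, 1, 3
Rank q: 5, 3, 2, 1, 4
d = rank(p) − rank(q): -1, -1, 3, 0, -1; Σd² = 12
ρ = 1 − 6Σd² / [n(n²−1)] = 1 − 6×12 / (5×24) = 1 − 72/120 ≈ 0.400

0.400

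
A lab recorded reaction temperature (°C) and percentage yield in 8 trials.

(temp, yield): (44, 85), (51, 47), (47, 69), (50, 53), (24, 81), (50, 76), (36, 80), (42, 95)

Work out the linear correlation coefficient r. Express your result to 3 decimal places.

-0.531

n = 8, Σx = 344, Σy = 586, Σx² = 15382, Σy² = 44766, Σxy = 24644
nΣxy − ΣxΣy = 197152 − 201584 = -4432
nΣx² − (Σx)² = 123056 − 118336 = 4720; nΣy² − (Σy)² = 358128 − 343396 = 14732
r = -4432 / √(4720 × 14732) = -4432 / 8338.7673 ≈ -0.531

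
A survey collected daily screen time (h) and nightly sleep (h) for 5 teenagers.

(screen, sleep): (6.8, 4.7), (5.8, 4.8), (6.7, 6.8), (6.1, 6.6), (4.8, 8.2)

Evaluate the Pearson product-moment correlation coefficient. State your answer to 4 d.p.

-0.5998

n = 5, Σx = 30.2, Σy = 31.1, Σx² = 185.02, Σy² = 202.17, Σxy = 184.98
nΣxy − ΣxΣy = 924.9 − 939.22 = -14.32
nΣx² − (Σx)² = 925.1 − 912.04 = 13.06; nΣy² − (Σy)² = 1010.85 − 967.21 = 43.64
r = -14.32 / √(13.06 × 43.64) = -14.32 / 23.8734 ≈ -0.5998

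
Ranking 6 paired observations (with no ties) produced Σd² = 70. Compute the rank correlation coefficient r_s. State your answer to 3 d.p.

-1.000

ρ = 1 − 6Σd² / [n(n²−1)] = 1 − 6×70 / (6×35)
  = 1 − 420/210 = 1 − 2.0000 ≈ -1.000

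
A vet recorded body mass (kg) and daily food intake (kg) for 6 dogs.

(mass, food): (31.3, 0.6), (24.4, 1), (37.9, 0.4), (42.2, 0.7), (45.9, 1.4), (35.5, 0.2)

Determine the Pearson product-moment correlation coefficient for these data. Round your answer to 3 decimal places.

0.216

n = 6, Σx = 217.2, Σy = 4.3, Σx² = 8159.36, Σy² = 4.01, Σxy = 159.24
nΣxy − ΣxΣy = 955.44 − 933.96 = 21.48
nΣx² − (Σx)² = 48956.16 − 47175.84 = 1780.32; nΣy² − (Σy)² = 24.06 − 18.49 = 5.57
r = 21.48 / √(1780.32 × 5.57) = 21.48 / 99.5810 ≈ 0.216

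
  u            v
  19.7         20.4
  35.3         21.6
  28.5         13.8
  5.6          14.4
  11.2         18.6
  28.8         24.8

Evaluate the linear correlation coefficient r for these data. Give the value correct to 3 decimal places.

0.478

n = 6, Σu = 129.1, Σv = 113.6, Σu² = 3432.67, Σv² = 2241.52, Σuv = 2560.86
nΣuv − ΣuΣv = 15365.16 − 14665.76 = 699.4
nΣu² − (Σu)² = 20596.02 − 16666.81 = 3929.21; nΣv² − (Σv)² = 13449.12 − 12904.96 = 544.16
r = 699.4 / √(3929.21 × 544.16) = 699.4 / 1462.2308 ≈ 0.478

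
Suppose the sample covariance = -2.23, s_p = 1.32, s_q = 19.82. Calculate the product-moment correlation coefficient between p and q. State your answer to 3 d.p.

r = Cov(p,q) / (s_p · s_q) = -2.23 / (1.32 × 19.82)
  = -2.23 / 26.1624 ≈ -0.085

-0.085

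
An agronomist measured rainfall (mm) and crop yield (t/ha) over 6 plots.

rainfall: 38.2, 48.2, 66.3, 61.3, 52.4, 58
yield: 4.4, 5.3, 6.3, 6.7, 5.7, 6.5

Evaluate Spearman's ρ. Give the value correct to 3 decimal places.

0.829

Rank rainfall: 1, 2, 6, 5, 3, 4
Rank yield: 1, 2, 4, 6, 3, 5
d = rank(rainfall) − rank(yield): 0, 0, 2, -1, 0, -1; Σd² = 6
ρ = 1 − 6Σd² / [n(n²−1)] = 1 − 6×6 / (6×35) = 1 − 36/210 ≈ 0.829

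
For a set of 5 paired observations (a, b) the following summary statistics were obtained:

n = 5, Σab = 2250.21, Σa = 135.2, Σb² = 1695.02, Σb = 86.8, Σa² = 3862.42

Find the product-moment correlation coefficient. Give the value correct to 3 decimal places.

r = (nΣab − ΣaΣb) / √[(nΣa² − (Σa)²)(nΣb² − (Σb)²)]
Numerator: 5×2250.21 − 135.2×86.8 = -484.31
Denominator: √[(19312.1 − 18279.04)(8475.1 − 7534.24)] = √[1033.06 × 940.86] = 985.8828
r = -484.31 / 985.8828 ≈ -0.491

-0.491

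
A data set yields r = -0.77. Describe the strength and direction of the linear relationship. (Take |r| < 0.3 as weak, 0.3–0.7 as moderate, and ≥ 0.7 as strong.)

r = -0.77 < 0 so the relationship is negative.
|r| = 0.77, which falls in the strong range.

strong negative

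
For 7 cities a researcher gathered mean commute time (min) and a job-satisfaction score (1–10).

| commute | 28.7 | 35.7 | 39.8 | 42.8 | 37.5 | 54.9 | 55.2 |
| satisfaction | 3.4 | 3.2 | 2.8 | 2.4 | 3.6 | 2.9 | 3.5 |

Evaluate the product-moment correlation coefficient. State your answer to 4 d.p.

-0.1590

n = 7, Σx = 294.6, Σy = 21.8, Σx² = 12981.36, Σy² = 69.02, Σxy = 913.39
nΣxy − ΣxΣy = 6393.73 − 6422.28 = -28.55
nΣx² − (Σx)² = 90869.52 − 86789.16 = 4080.36; nΣy² − (Σy)² = 483.14 − 475.24 = 7.9
r = -28.55 / √(4080.36 × 7.9) = -28.55 / 179.5406 ≈ -0.1590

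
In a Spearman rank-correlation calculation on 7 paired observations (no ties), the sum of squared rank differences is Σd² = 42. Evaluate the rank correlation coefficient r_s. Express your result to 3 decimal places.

0.250

ρ = 1 − 6Σd² / [n(n²−1)] = 1 − 6×42 / (7×48)
  = 1 − 252/336 = 1 − 0.7500 ≈ 0.250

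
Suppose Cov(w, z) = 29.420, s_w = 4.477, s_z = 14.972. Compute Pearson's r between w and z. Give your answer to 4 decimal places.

0.4389

r = Cov(w,z) / (s_w · s_z) = 29.420 / (4.477 × 14.972)
  = 29.420 / 67.0296 ≈ 0.4389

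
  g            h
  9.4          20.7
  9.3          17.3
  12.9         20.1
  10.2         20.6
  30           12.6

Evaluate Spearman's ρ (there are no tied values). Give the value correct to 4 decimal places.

-0.4000

Rank g: 2, 1, 4, 3, 5
Rank h: 5, 2, 3, 4, 1
d = rank(g) − rank(h): -3, -1, 1, -1, 4; Σd² = 28
ρ = 1 − 6Σd² / [n(n²−1)] = 1 − 6×28 / (5×24) = 1 − 168/120 ≈ -0.4000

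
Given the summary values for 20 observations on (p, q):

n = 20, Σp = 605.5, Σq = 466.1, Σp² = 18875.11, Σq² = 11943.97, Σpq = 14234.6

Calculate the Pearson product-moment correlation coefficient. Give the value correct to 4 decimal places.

r = (nΣpq − ΣpΣq) / √[(nΣp² − (Σp)²)(nΣq² − (Σq)²)]
Numerator: 20×14234.6 − 605.5×466.1 = 2468.45
Denominator: √[(377502.2 − 366630.25)(238879.4 − 217249.21)] = √[10871.95 × 21630.19] = 15335.0039
r = 2468.45 / 15335.0039 ≈ 0.1610

0.1610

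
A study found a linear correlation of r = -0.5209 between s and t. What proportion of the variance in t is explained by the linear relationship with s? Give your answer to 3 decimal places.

0.271

r² = (-0.5209)² = 0.271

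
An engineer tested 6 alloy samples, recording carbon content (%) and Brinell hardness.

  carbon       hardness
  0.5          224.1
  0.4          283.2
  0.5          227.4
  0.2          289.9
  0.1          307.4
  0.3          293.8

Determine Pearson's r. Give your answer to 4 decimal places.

-0.8880

n = 6, Σx = 2, Σy = 1625.8, Σx² = 0.8, Σy² = 446989.02, Σxy = 515.89
nΣxy − ΣxΣy = 3095.34 − 3251.6 = -156.26
nΣx² − (Σx)² = 4.8 − 4 = 0.8; nΣy² − (Σy)² = 2681934.12 − 2643225.64 = 38708.48
r = -156.26 / √(0.8 × 38708.48) = -156.26 / 175.9738 ≈ -0.8880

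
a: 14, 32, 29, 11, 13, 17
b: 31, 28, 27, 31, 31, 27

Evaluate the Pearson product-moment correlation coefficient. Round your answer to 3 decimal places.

n = 6, Σa = 116, Σb = 175, Σa² = 2640, Σb² = 5125, Σab = 3316
nΣab − ΣaΣb = 19896 − 20300 = -404
nΣa² − (Σa)² = 15840 − 13456 = 2384; nΣb² − (Σb)² = 30750 − 30625 = 125
r = -404 / √(2384 × 125) = -404 / 545.8938 ≈ -0.740

-0.740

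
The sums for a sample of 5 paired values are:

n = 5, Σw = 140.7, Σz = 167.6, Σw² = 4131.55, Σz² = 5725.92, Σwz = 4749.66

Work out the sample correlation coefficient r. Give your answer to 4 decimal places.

r = (nΣwz − ΣwΣz) / √[(nΣw² − (Σw)²)(nΣz² − (Σz)²)]
Numerator: 5×4749.66 − 140.7×167.6 = 166.98
Denominator: √[(20657.75 − 19796.49)(28629.6 − 28089.76)] = √[861.26 × 539.84] = 681.8670
r = 166.98 / 681.8670 ≈ 0.2449

0.2449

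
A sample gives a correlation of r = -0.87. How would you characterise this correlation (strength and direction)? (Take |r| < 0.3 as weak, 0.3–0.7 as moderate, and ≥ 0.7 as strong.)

strong negative

r = -0.87 < 0 so the relationship is negative.
|r| = 0.87, which falls in the strong range.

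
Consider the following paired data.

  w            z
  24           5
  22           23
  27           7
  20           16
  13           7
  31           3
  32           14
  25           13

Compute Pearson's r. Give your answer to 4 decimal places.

-0.1460

n = 8, Σw = 194, Σz = 88, Σw² = 4968, Σz² = 1282, Σwz = 2092
nΣwz − ΣwΣz = 16736 − 17072 = -336
nΣw² − (Σw)² = 39744 − 37636 = 2108; nΣz² − (Σz)² = 10256 − 7744 = 2512
r = -336 / √(2108 × 2512) = -336 / 2301.1510 ≈ -0.1460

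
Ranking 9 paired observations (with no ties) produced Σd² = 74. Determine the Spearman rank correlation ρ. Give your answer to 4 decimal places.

0.3833

ρ = 1 − 6Σd² / [n(n²−1)] = 1 − 6×74 / (9×80)
  = 1 − 444/720 = 1 − 0.61667 ≈ 0.3833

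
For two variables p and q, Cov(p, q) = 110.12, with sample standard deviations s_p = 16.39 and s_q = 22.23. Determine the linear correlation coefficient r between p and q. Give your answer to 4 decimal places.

0.3022

r = Cov(p,q) / (s_p · s_q) = 110.12 / (16.39 × 22.23)
  = 110.12 / 364.3497 ≈ 0.3022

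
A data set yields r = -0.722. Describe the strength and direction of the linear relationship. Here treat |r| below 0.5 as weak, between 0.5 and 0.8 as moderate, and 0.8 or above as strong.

r = -0.722 < 0 so the relationship is negative.
|r| = 0.722, which falls in the moderate range.

moderate negative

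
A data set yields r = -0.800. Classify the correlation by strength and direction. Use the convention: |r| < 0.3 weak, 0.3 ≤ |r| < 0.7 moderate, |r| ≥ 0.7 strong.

r = -0.800 < 0 so the relationship is negative.
|r| = 0.800, which falls in the strong range.

strong negative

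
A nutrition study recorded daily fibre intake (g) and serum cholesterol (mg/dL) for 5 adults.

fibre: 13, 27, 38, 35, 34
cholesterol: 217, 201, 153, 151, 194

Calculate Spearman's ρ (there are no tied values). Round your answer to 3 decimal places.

Rank fibre: 1, 2, 5, 4, 3
Rank cholesterol: 5, 4, 2, 1, 3
d = rank(fibre) − rank(cholesterol): -4, -2, 3, 3, 0; Σd² = 38
ρ = 1 − 6Σd² / [n(n²−1)] = 1 − 6×38 / (5×24) = 1 − 228/120 ≈ -0.900

-0.900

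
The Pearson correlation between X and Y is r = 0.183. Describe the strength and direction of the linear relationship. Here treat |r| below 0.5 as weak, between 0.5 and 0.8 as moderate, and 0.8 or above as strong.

weak positive

r = 0.183 > 0 so the relationship is positive.
|r| = 0.183, which falls in the weak range.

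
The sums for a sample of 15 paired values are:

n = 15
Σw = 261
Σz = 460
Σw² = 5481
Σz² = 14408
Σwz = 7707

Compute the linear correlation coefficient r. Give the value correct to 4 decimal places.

r = (nΣwz − ΣwΣz) / √[(nΣw² − (Σw)²)(nΣz² − (Σz)²)]
Numerator: 15×7707 − 261×460 = -4455
Denominator: √[(82215 − 68121)(216120 − 211600)] = √[14094 × 4520] = 7981.5337
r = -4455 / 7981.5337 ≈ -0.5582

-0.5582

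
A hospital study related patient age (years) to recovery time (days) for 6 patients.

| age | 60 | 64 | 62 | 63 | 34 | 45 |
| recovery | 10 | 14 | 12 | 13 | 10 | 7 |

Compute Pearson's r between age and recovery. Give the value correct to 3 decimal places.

n = 6, Σx = 328, Σy = 66, Σx² = 18690, Σy² = 758, Σxy = 3714
nΣxy − ΣxΣy = 22284 − 21648 = 636
nΣx² − (Σx)² = 112140 − 107584 = 4556; nΣy² − (Σy)² = 4548 − 4356 = 192
r = 636 / √(4556 × 192) = 636 / 935.2818 ≈ 0.680

0.680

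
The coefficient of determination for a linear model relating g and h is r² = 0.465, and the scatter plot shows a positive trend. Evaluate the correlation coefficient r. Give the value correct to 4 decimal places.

|r| = √0.465 = 0.6819
The association is positive, so r = 0.6819.

0.6819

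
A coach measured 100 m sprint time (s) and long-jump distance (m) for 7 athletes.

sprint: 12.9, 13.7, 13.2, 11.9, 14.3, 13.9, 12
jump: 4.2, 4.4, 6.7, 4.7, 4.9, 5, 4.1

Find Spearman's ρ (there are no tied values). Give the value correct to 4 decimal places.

Rank sprint: 3, 5, 4, 1, 7, 6, 2
Rank jump: 2, 3, 7, 4, 5, 6, 1
d = rank(sprint) − rank(jump): 1, 2, -3, -3, 2, 0, 1; Σd² = 28
ρ = 1 − 6Σd² / [n(n²−1)] = 1 − 6×28 / (7×48) = 1 − 168/336 ≈ 0.5000

0.5000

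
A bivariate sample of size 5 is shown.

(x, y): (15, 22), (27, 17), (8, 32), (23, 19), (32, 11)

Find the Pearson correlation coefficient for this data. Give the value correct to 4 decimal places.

-0.9708

n = 5, Σx = 105, Σy = 101, Σx² = 2571, Σy² = 2279, Σxy = 1834
nΣxy − ΣxΣy = 9170 − 10605 = -1435
nΣx² − (Σx)² = 12855 − 11025 = 1830; nΣy² − (Σy)² = 11395 − 10201 = 1194
r = -1435 / √(1830 × 1194) = -1435 / 1478.1813 ≈ -0.9708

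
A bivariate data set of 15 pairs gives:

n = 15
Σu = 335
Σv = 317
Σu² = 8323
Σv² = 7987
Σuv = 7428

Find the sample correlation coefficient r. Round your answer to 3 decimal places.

0.335

r = (nΣuv − ΣuΣv) / √[(nΣu² − (Σu)²)(nΣv² − (Σv)²)]
Numerator: 15×7428 − 335×317 = 5225
Denominator: √[(124845 − 112225)(119805 − 100489)] = √[12620 × 19316] = 15613.0689
r = 5225 / 15613.0689 ≈ 0.335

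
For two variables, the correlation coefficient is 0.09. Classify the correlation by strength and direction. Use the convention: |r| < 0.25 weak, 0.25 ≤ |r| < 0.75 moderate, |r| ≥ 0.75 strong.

weak positive

r = 0.09 > 0 so the relationship is positive.
|r| = 0.09, which falls in the weak range.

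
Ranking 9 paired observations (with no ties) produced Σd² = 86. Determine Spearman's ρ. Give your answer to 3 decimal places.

0.283

ρ = 1 − 6Σd² / [n(n²−1)] = 1 − 6×86 / (9×80)
  = 1 − 516/720 = 1 − 0.7167 ≈ 0.283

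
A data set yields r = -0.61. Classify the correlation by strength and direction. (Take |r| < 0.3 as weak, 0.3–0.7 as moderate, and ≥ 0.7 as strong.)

r = -0.61 < 0 so the relationship is negative.
|r| = 0.61, which falls in the moderate range.

moderate negative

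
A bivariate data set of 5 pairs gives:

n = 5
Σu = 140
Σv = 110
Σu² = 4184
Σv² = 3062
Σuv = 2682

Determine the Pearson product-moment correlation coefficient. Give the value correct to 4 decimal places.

r = (nΣuv − ΣuΣv) / √[(nΣu² − (Σu)²)(nΣv² − (Σv)²)]
Numerator: 5×2682 − 140×110 = -1990
Denominator: √[(20920 − 19600)(15310 − 12100)] = √[1320 × 3210] = 2058.4460
r = -1990 / 2058.4460 ≈ -0.9667

-0.9667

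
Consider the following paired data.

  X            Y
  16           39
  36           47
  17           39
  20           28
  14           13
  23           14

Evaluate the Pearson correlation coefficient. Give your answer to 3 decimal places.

0.465

n = 6, ΣX = 126, ΣY = 180, ΣX² = 2966, ΣY² = 6400, ΣXY = 4043
nΣXY − ΣXΣY = 24258 − 22680 = 1578
nΣX² − (ΣX)² = 17796 − 15876 = 1920; nΣY² − (ΣY)² = 38400 − 32400 = 6000
r = 1578 / √(1920 × 6000) = 1578 / 3394.1125 ≈ 0.465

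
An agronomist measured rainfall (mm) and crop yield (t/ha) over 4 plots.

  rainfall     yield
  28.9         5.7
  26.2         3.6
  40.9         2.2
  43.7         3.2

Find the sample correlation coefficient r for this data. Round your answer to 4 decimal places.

-0.6408

n = 4, Σx = 139.7, Σy = 14.7, Σx² = 5104.15, Σy² = 60.53, Σxy = 488.87
nΣxy − ΣxΣy = 1955.48 − 2053.59 = -98.11
nΣx² − (Σx)² = 20416.6 − 19516.09 = 900.51; nΣy² − (Σy)² = 242.12 − 216.09 = 26.03
r = -98.11 / √(900.51 × 26.03) = -98.11 / 153.1022 ≈ -0.6408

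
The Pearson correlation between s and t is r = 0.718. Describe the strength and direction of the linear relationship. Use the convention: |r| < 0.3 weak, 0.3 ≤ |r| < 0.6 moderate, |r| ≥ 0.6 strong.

r = 0.718 > 0 so the relationship is positive.
|r| = 0.718, which falls in the strong range.

strong positive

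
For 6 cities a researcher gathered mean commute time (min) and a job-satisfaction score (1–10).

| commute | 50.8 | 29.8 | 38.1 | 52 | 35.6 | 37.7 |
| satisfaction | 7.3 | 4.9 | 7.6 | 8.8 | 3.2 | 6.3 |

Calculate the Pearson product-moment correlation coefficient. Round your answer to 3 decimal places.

0.739

n = 6, Σx = 244, Σy = 38.1, Σx² = 10312.94, Σy² = 262.43, Σxy = 1615.45
nΣxy − ΣxΣy = 9692.7 − 9296.4 = 396.3
nΣx² − (Σx)² = 61877.64 − 59536 = 2341.64; nΣy² − (Σy)² = 1574.58 − 1451.61 = 122.97
r = 396.3 / √(2341.64 × 122.97) = 396.3 / 536.6111 ≈ 0.739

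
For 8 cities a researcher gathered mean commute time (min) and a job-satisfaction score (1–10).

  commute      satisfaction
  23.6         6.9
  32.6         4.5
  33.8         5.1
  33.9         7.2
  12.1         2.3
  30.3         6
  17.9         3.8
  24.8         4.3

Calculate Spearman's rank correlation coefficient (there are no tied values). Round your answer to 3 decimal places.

Rank commute: 3, 6, 7, 8, 1, 5, 2, 4
Rank satisfaction: 7, 4, 5, 8, 1, 6, 2, 3
d = rank(commute) − rank(satisfaction): -4, 2, 2, 0, 0, -1, 0, 1; Σd² = 26
ρ = 1 − 6Σd² / [n(n²−1)] = 1 − 6×26 / (8×63) = 1 − 156/504 ≈ 0.690

0.690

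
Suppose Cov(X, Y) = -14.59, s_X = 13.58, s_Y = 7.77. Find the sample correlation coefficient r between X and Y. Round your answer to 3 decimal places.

-0.138

r = Cov(X,Y) / (s_X · s_Y) = -14.59 / (13.58 × 7.77)
  = -14.59 / 105.5166 ≈ -0.138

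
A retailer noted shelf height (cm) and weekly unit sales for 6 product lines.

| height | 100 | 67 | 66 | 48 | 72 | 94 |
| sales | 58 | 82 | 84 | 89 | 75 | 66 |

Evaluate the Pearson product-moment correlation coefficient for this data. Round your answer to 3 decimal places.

n = 6, Σx = 447, Σy = 454, Σx² = 35169, Σy² = 35046, Σxy = 32714
nΣxy − ΣxΣy = 196284 − 202938 = -6654
nΣx² − (Σx)² = 211014 − 199809 = 11205; nΣy² − (Σy)² = 210276 − 206116 = 4160
r = -6654 / √(11205 × 4160) = -6654 / 6827.3567 ≈ -0.975

-0.975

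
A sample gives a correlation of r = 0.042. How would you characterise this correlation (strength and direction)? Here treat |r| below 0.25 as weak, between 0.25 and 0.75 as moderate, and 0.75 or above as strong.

r = 0.042 > 0 so the relationship is positive.
|r| = 0.042, which falls in the weak range.

weak positive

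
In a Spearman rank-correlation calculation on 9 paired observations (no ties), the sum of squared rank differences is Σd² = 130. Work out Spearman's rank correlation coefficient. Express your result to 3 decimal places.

-0.083

ρ = 1 − 6Σd² / [n(n²−1)] = 1 − 6×130 / (9×80)
  = 1 − 780/720 = 1 − 1.0833 ≈ -0.083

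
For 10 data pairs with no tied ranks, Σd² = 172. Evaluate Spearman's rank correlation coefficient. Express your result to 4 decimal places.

ρ = 1 − 6Σd² / [n(n²−1)] = 1 − 6×172 / (10×99)
  = 1 − 1032/990 = 1 − 1.04242 ≈ -0.0424

-0.0424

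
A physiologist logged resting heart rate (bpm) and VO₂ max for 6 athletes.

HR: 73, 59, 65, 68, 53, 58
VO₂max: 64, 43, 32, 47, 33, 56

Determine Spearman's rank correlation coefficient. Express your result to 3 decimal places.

0.429

Rank HR: 6, 3, 4, 5, 1, 2
Rank VO₂max: 6, 3, 1, 4, 2, 5
d = rank(HR) − rank(VO₂max): 0, 0, 3, 1, -1, -3; Σd² = 20
ρ = 1 − 6Σd² / [n(n²−1)] = 1 − 6×20 / (6×35) = 1 − 120/210 ≈ 0.429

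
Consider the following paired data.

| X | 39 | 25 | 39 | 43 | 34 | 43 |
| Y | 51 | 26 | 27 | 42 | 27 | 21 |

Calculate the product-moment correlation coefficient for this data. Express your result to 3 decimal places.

0.276

n = 6, ΣX = 223, ΣY = 194, ΣX² = 8521, ΣY² = 6940, ΣXY = 7319
nΣXY − ΣXΣY = 43914 − 43262 = 652
nΣX² − (ΣX)² = 51126 − 49729 = 1397; nΣY² − (ΣY)² = 41640 − 37636 = 4004
r = 652 / √(1397 × 4004) = 652 / 2365.0767 ≈ 0.276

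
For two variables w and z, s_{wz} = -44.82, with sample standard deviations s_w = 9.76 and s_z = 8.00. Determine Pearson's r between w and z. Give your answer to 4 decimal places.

r = Cov(w,z) / (s_w · s_z) = -44.82 / (9.76 × 8.00)
  = -44.82 / 78.0800 ≈ -0.5740

-0.5740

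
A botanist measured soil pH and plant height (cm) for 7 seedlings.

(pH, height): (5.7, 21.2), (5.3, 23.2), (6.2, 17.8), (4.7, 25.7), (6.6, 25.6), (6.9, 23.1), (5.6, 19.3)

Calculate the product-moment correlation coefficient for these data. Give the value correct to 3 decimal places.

n = 7, Σx = 41, Σy = 155.9, Σx² = 243.64, Σy² = 3526.47, Σxy = 911.38
nΣxy − ΣxΣy = 6379.66 − 6391.9 = -12.24
nΣx² − (Σx)² = 1705.48 − 1681 = 24.48; nΣy² − (Σy)² = 24685.29 − 24304.81 = 380.48
r = -12.24 / √(24.48 × 380.48) = -12.24 / 96.5098 ≈ -0.127

-0.127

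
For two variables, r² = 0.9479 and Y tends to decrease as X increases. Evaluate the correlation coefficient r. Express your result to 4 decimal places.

-0.9736

|r| = √0.9479 = 0.9736
The association is negative, so r = −0.9736.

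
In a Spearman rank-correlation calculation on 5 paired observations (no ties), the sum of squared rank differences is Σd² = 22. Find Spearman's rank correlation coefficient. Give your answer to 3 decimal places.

ρ = 1 − 6Σd² / [n(n²−1)] = 1 − 6×22 / (5×24)
  = 1 − 132/120 = 1 − 1.1000 ≈ -0.100

-0.100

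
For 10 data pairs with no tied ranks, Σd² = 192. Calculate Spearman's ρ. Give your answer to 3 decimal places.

-0.164

ρ = 1 − 6Σd² / [n(n²−1)] = 1 − 6×192 / (10×99)
  = 1 − 1152/990 = 1 − 1.1636 ≈ -0.164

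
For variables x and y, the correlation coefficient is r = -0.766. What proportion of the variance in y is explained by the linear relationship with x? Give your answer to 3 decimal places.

r² = (-0.766)² = 0.587

0.587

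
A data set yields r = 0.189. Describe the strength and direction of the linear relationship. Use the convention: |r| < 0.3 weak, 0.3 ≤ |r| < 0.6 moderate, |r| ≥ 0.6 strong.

weak positive

r = 0.189 > 0 so the relationship is positive.
|r| = 0.189, which falls in the weak range.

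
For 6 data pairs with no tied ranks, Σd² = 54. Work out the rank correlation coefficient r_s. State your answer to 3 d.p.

-0.543

ρ = 1 − 6Σd² / [n(n²−1)] = 1 − 6×54 / (6×35)
  = 1 − 324/210 = 1 − 1.5429 ≈ -0.543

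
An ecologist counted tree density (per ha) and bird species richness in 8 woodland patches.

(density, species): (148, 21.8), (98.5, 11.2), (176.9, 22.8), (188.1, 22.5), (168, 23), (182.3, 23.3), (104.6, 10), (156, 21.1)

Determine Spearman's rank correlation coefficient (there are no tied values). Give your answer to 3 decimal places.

0.786

Rank density: 3, 1, 6, 8, 5, 7, 2, 4
Rank species: 4, 2, 6, 5, 7, 8, 1, 3
d = rank(density) − rank(species): -1, -1, 0, 3, -2, -1, 1, 1; Σd² = 18
ρ = 1 − 6Σd² / [n(n²−1)] = 1 − 6×18 / (8×63) = 1 − 108/504 ≈ 0.786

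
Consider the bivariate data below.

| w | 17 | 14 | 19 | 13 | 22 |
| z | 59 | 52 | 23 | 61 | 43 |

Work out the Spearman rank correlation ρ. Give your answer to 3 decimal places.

-0.800

Rank w: 3, 2, 4, 1, 5
Rank z: 4, 3, 1, 5, 2
d = rank(w) − rank(z): -1, -1, 3, -4, 3; Σd² = 36
ρ = 1 − 6Σd² / [n(n²−1)] = 1 − 6×36 / (5×24) = 1 − 216/120 ≈ -0.800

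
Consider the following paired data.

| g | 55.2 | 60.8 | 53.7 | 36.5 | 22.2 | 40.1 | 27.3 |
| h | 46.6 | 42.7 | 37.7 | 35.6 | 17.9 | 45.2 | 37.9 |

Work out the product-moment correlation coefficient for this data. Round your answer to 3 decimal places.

0.701

n = 7, Σg = 295.8, Σh = 263.6, Σg² = 13805.76, Σh² = 10483.36, Σgh = 11736.94
nΣgh − ΣgΣh = 82158.58 − 77972.88 = 4185.7
nΣg² − (Σg)² = 96640.32 − 87497.64 = 9142.68; nΣh² − (Σh)² = 73383.52 − 69484.96 = 3898.56
r = 4185.7 / √(9142.68 × 3898.56) = 4185.7 / 5970.1999 ≈ 0.701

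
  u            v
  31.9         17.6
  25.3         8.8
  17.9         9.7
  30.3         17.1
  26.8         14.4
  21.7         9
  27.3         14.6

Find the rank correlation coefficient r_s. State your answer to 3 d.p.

Rank u: 7, 3, 1, 6, 4, 2, 5
Rank v: 7, 1, 3, 6, 4, 2, 5
d = rank(u) − rank(v): 0, 2, -2, 0, 0, 0, 0; Σd² = 8
ρ = 1 − 6Σd² / [n(n²−1)] = 1 − 6×8 / (7×48) = 1 − 48/336 ≈ 0.857

0.857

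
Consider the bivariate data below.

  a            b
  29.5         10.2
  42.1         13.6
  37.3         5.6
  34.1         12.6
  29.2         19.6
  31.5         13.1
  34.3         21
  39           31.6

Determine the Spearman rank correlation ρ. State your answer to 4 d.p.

Rank a: 2, 8, 6, 4, 1, 3, 5, 7
Rank b: 2, 5, 1, 3, 6, 4, 7, 8
d = rank(a) − rank(b): 0, 3, 5, 1, -5, -1, -2, -1; Σd² = 66
ρ = 1 − 6Σd² / [n(n²−1)] = 1 − 6×66 / (8×63) = 1 − 396/504 ≈ 0.2143

0.2143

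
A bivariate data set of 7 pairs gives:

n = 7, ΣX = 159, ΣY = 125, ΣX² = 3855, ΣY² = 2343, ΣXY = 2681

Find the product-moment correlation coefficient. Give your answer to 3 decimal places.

r = (nΣXY − ΣXΣY) / √[(nΣX² − (ΣX)²)(nΣY² − (ΣY)²)]
Numerator: 7×2681 − 159×125 = -1108
Denominator: √[(26985 − 25281)(16401 − 15625)] = √[1704 × 776] = 1149.9148
r = -1108 / 1149.9148 ≈ -0.964

-0.964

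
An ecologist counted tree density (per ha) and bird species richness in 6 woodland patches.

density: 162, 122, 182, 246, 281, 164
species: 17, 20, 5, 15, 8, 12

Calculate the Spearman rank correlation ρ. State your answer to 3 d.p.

Rank density: 2, 1, 4, 5, 6, 3
Rank species: 5, 6, 1, 4, 2, 3
d = rank(density) − rank(species): -3, -5, 3, 1, 4, 0; Σd² = 60
ρ = 1 − 6Σd² / [n(n²−1)] = 1 − 6×60 / (6×35) = 1 − 360/210 ≈ -0.714

-0.714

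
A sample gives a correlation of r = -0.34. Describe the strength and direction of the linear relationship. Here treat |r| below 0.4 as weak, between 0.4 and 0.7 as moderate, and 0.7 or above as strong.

weak negative

r = -0.34 < 0 so the relationship is negative.
|r| = 0.34, which falls in the weak range.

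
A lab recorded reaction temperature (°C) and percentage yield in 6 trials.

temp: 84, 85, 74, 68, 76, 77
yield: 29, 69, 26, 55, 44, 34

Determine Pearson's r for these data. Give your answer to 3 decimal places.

0.099

n = 6, Σx = 464, Σy = 257, Σx² = 36086, Σy² = 12395, Σxy = 19927
nΣxy − ΣxΣy = 119562 − 119248 = 314
nΣx² − (Σx)² = 216516 − 215296 = 1220; nΣy² − (Σy)² = 74370 − 66049 = 8321
r = 314 / √(1220 × 8321) = 314 / 3186.1607 ≈ 0.099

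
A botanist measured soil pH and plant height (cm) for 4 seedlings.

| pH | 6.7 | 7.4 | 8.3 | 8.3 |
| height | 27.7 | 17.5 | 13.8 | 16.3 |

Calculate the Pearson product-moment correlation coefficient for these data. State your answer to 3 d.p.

n = 4, Σx = 30.7, Σy = 75.3, Σx² = 237.43, Σy² = 1529.67, Σxy = 564.92
nΣxy − ΣxΣy = 2259.68 − 2311.71 = -52.03
nΣx² − (Σx)² = 949.72 − 942.49 = 7.23; nΣy² − (Σy)² = 6118.68 − 5670.09 = 448.59
r = -52.03 / √(7.23 × 448.59) = -52.03 / 56.9500 ≈ -0.914

-0.914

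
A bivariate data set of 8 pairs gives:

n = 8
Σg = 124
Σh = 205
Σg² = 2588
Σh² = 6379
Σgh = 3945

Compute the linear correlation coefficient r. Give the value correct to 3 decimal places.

r = (nΣgh − ΣgΣh) / √[(nΣg² − (Σg)²)(nΣh² − (Σh)²)]
Numerator: 8×3945 − 124×205 = 6140
Denominator: √[(20704 − 15376)(51032 − 42025)] = √[5328 × 9007] = 6927.4307
r = 6140 / 6927.4307 ≈ 0.886

0.886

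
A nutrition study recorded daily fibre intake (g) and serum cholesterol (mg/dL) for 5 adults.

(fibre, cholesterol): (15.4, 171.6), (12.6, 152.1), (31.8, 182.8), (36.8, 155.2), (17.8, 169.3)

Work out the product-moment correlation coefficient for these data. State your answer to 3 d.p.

0.155

n = 5, Σx = 114.4, Σy = 831, Σx² = 3078.24, Σy² = 138746.34, Σxy = 19097.04
nΣxy − ΣxΣy = 95485.2 − 95066.4 = 418.8
nΣx² − (Σx)² = 15391.2 − 13087.36 = 2303.84; nΣy² − (Σy)² = 693731.7 − 690561 = 3170.7
r = 418.8 / √(2303.84 × 3170.7) = 418.8 / 2702.7367 ≈ 0.155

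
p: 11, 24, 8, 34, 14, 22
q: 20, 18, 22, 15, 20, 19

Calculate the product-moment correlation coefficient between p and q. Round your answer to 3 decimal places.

-0.969

n = 6, Σp = 113, Σq = 114, Σp² = 2597, Σq² = 2194, Σpq = 2036
nΣpq − ΣpΣq = 12216 − 12882 = -666
nΣp² − (Σp)² = 15582 − 12769 = 2813; nΣq² − (Σq)² = 13164 − 12996 = 168
r = -666 / √(2813 × 168) = -666 / 687.4475 ≈ -0.969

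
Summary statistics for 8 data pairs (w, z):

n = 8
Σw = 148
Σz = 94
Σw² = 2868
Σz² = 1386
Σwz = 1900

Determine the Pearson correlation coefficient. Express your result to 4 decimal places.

r = (nΣwz − ΣwΣz) / √[(nΣw² − (Σw)²)(nΣz² − (Σz)²)]
Numerator: 8×1900 − 148×94 = 1288
Denominator: √[(22944 − 21904)(11088 − 8836)] = √[1040 × 2252] = 1530.3856
r = 1288 / 1530.3856 ≈ 0.8416

0.8416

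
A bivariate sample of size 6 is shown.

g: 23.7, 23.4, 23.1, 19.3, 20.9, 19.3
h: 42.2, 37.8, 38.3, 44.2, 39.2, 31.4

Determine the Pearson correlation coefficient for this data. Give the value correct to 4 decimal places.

0.1976

n = 6, Σg = 129.7, Σh = 233.1, Σg² = 2824.65, Σh² = 9152.81, Σgh = 5047.75
nΣgh − ΣgΣh = 30286.5 − 30233.07 = 53.43
nΣg² − (Σg)² = 16947.9 − 16822.09 = 125.81; nΣh² − (Σh)² = 54916.86 − 54335.61 = 581.25
r = 53.43 / √(125.81 × 581.25) = 53.43 / 270.4202 ≈ 0.1976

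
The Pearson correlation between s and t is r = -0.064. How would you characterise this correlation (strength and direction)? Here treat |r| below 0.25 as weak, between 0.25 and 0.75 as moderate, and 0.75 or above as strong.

r = -0.064 < 0 so the relationship is negative.
|r| = 0.064, which falls in the weak range.

weak negative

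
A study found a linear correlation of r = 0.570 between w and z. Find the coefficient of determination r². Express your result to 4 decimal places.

0.3249

r² = (0.570)² = 0.3249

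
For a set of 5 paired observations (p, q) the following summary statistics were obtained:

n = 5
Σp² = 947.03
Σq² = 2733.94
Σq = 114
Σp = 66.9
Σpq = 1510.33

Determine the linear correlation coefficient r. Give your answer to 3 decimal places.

-0.179

r = (nΣpq − ΣpΣq) / √[(nΣp² − (Σp)²)(nΣq² − (Σq)²)]
Numerator: 5×1510.33 − 66.9×114 = -74.95
Denominator: √[(4735.15 − 4475.61)(13669.7 − 12996)] = √[259.54 × 673.7] = 418.1532
r = -74.95 / 418.1532 ≈ -0.179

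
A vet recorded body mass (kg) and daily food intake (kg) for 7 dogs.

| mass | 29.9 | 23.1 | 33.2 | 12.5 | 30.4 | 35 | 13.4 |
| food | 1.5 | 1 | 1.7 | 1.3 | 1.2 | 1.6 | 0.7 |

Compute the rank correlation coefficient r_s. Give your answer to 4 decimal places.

Rank mass: 4, 3, 6, 1, 5, 7, 2
Rank food: 5, 2, 7, 4, 3, 6, 1
d = rank(mass) − rank(food): -1, 1, -1, -3, 2, 1, 1; Σd² = 18
ρ = 1 − 6Σd² / [n(n²−1)] = 1 − 6×18 / (7×48) = 1 − 108/336 ≈ 0.6786

0.6786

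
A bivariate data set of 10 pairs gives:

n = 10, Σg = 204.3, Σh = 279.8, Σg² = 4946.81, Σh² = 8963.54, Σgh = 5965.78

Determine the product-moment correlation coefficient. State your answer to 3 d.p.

0.266

r = (nΣgh − ΣgΣh) / √[(nΣg² − (Σg)²)(nΣh² − (Σh)²)]
Numerator: 10×5965.78 − 204.3×279.8 = 2494.66
Denominator: √[(49468.1 − 41738.49)(89635.4 − 78288.04)] = √[7729.61 × 11347.36] = 9365.3973
r = 2494.66 / 9365.3973 ≈ 0.266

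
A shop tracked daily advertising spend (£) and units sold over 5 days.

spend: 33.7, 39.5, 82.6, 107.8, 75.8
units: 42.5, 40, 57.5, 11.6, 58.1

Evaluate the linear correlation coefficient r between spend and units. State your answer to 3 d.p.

-0.349

n = 5, Σx = 339.4, Σy = 209.7, Σx² = 26885.18, Σy² = 10222.67, Σxy = 13416.21
nΣxy − ΣxΣy = 67081.05 − 71172.18 = -4091.13
nΣx² − (Σx)² = 134425.9 − 115192.36 = 19233.54; nΣy² − (Σy)² = 51113.35 − 43974.09 = 7139.26
r = -4091.13 / √(19233.54 × 7139.26) = -4091.13 / 11718.0733 ≈ -0.349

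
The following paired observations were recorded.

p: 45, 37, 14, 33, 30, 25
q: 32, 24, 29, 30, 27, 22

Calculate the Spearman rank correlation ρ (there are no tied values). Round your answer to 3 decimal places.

0.429

Rank p: 6, 5, 1, 4, 3, 2
Rank q: 6, 2, 4, 5, 3, 1
d = rank(p) − rank(q): 0, 3, -3, -1, 0, 1; Σd² = 20
ρ = 1 − 6Σd² / [n(n²−1)] = 1 − 6×20 / (6×35) = 1 − 120/210 ≈ 0.429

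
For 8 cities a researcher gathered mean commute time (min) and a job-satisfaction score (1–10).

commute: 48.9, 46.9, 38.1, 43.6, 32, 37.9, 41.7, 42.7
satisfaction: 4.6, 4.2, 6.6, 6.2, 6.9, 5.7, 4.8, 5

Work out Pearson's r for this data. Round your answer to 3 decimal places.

n = 8, Σx = 331.8, Σy = 44, Σx² = 13965.98, Σy² = 248.94, Σxy = 1794.19
nΣxy − ΣxΣy = 14353.52 − 14599.2 = -245.68
nΣx² − (Σx)² = 111727.84 − 110091.24 = 1636.6; nΣy² − (Σy)² = 1991.52 − 1936 = 55.52
r = -245.68 / √(1636.6 × 55.52) = -245.68 / 301.4366 ≈ -0.815

-0.815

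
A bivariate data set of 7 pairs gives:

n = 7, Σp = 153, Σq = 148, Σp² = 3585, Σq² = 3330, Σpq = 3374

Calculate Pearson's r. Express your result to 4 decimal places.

0.6326

r = (nΣpq − ΣpΣq) / √[(nΣp² − (Σp)²)(nΣq² − (Σq)²)]
Numerator: 7×3374 − 153×148 = 974
Denominator: √[(25095 − 23409)(23310 − 21904)] = √[1686 × 1406] = 1539.6480
r = 974 / 1539.6480 ≈ 0.6326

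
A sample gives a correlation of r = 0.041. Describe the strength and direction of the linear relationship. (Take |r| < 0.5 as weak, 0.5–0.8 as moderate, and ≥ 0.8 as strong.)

r = 0.041 > 0 so the relationship is positive.
|r| = 0.041, which falls in the weak range.

weak positive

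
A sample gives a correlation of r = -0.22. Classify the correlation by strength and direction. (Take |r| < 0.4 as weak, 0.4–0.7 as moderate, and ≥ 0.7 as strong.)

r = -0.22 < 0 so the relationship is negative.
|r| = 0.22, which falls in the weak range.

weak negative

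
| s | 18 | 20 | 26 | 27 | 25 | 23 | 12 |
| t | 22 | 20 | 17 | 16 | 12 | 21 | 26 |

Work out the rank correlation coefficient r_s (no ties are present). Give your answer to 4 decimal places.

Rank s: 2, 3, 6, 7, 5, 4, 1
Rank t: 6, 4, 3, 2, 1, 5, 7
d = rank(s) − rank(t): -4, -1, 3, 5, 4, -1, -6; Σd² = 104
ρ = 1 − 6Σd² / [n(n²−1)] = 1 − 6×104 / (7×48) = 1 − 624/336 ≈ -0.8571

-0.8571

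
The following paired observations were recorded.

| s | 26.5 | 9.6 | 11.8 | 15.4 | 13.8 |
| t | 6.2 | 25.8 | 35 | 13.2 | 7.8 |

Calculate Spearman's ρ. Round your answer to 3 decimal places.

-0.800

Rank s: 5, 1, 2, 4, 3
Rank t: 1, 4, 5, 3, 2
d = rank(s) − rank(t): 4, -3, -3, 1, 1; Σd² = 36
ρ = 1 − 6Σd² / [n(n²−1)] = 1 − 6×36 / (5×24) = 1 − 216/120 ≈ -0.800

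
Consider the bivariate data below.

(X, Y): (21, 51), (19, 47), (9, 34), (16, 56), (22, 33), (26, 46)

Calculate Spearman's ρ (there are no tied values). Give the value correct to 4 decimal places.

Rank X: 4, 3, 1, 2, 5, 6
Rank Y: 5, 4, 2, 6, 1, 3
d = rank(X) − rank(Y): -1, -1, -1, -4, 4, 3; Σd² = 44
ρ = 1 − 6Σd² / [n(n²−1)] = 1 − 6×44 / (6×35) = 1 − 264/210 ≈ -0.2571

-0.2571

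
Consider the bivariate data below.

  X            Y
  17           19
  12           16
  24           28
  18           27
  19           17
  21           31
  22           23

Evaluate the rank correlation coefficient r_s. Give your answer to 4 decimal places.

0.6786

Rank X: 2, 1, 7, 3, 4, 5, 6
Rank Y: 3, 1, 6, 5, 2, 7, 4
d = rank(X) − rank(Y): -1, 0, 1, -2, 2, -2, 2; Σd² = 18
ρ = 1 − 6Σd² / [n(n²−1)] = 1 − 6×18 / (7×48) = 1 − 108/336 ≈ 0.6786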